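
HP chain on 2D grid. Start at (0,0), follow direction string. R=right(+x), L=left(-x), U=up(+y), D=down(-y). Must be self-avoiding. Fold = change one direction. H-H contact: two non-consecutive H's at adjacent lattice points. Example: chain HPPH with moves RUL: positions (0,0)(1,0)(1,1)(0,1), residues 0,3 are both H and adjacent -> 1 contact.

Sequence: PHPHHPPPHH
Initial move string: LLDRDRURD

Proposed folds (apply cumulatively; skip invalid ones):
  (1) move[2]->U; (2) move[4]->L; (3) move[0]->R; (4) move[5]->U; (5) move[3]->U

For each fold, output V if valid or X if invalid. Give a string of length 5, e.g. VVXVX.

Initial: LLDRDRURD -> [(0, 0), (-1, 0), (-2, 0), (-2, -1), (-1, -1), (-1, -2), (0, -2), (0, -1), (1, -1), (1, -2)]
Fold 1: move[2]->U => LLURDRURD INVALID (collision), skipped
Fold 2: move[4]->L => LLDRLRURD INVALID (collision), skipped
Fold 3: move[0]->R => RLDRDRURD INVALID (collision), skipped
Fold 4: move[5]->U => LLDRDUURD INVALID (collision), skipped
Fold 5: move[3]->U => LLDUDRURD INVALID (collision), skipped

Answer: XXXXX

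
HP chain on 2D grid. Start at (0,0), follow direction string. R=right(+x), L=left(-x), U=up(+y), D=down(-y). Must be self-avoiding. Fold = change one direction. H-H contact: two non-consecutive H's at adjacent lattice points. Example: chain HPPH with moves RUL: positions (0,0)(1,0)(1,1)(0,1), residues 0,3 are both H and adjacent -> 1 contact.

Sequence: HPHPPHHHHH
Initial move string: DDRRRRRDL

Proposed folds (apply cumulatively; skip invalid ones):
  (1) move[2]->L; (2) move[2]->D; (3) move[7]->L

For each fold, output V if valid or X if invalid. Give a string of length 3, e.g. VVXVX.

Initial: DDRRRRRDL -> [(0, 0), (0, -1), (0, -2), (1, -2), (2, -2), (3, -2), (4, -2), (5, -2), (5, -3), (4, -3)]
Fold 1: move[2]->L => DDLRRRRDL INVALID (collision), skipped
Fold 2: move[2]->D => DDDRRRRDL VALID
Fold 3: move[7]->L => DDDRRRRLL INVALID (collision), skipped

Answer: XVX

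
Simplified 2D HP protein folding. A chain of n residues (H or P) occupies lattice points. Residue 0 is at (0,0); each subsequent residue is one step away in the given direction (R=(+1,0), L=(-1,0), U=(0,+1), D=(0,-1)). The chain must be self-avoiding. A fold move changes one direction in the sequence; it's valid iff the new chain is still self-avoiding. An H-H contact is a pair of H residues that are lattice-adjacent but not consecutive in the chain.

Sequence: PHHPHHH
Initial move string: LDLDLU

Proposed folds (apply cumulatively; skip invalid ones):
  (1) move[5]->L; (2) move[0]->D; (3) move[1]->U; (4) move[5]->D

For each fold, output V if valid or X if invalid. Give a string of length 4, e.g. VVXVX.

Initial: LDLDLU -> [(0, 0), (-1, 0), (-1, -1), (-2, -1), (-2, -2), (-3, -2), (-3, -1)]
Fold 1: move[5]->L => LDLDLL VALID
Fold 2: move[0]->D => DDLDLL VALID
Fold 3: move[1]->U => DULDLL INVALID (collision), skipped
Fold 4: move[5]->D => DDLDLD VALID

Answer: VVXV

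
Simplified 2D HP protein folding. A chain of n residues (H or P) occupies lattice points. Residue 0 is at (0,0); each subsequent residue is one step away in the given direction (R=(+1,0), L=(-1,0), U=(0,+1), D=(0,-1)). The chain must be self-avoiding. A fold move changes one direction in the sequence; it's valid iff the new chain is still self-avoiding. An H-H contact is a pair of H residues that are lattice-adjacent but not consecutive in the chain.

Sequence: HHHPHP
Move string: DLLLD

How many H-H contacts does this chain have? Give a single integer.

Answer: 0

Derivation:
Positions: [(0, 0), (0, -1), (-1, -1), (-2, -1), (-3, -1), (-3, -2)]
No H-H contacts found.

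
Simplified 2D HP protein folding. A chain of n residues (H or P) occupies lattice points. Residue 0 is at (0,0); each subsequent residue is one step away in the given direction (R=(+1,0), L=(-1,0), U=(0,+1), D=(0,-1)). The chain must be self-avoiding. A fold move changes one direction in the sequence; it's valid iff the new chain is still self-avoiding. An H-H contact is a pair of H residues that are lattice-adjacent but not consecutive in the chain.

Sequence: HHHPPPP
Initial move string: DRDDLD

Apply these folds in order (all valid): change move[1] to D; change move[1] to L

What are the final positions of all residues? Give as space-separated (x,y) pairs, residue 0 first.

Initial moves: DRDDLD
Fold: move[1]->D => DDDDLD (positions: [(0, 0), (0, -1), (0, -2), (0, -3), (0, -4), (-1, -4), (-1, -5)])
Fold: move[1]->L => DLDDLD (positions: [(0, 0), (0, -1), (-1, -1), (-1, -2), (-1, -3), (-2, -3), (-2, -4)])

Answer: (0,0) (0,-1) (-1,-1) (-1,-2) (-1,-3) (-2,-3) (-2,-4)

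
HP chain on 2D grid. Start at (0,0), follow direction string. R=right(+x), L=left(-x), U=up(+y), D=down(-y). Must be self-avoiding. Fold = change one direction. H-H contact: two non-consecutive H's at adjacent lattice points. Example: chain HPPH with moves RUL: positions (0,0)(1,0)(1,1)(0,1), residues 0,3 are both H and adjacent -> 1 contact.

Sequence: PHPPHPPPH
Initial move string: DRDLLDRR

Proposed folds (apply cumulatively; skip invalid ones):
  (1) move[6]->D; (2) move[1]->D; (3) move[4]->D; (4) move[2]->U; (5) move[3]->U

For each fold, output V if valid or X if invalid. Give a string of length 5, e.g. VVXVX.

Answer: VVVXX

Derivation:
Initial: DRDLLDRR -> [(0, 0), (0, -1), (1, -1), (1, -2), (0, -2), (-1, -2), (-1, -3), (0, -3), (1, -3)]
Fold 1: move[6]->D => DRDLLDDR VALID
Fold 2: move[1]->D => DDDLLDDR VALID
Fold 3: move[4]->D => DDDLDDDR VALID
Fold 4: move[2]->U => DDULDDDR INVALID (collision), skipped
Fold 5: move[3]->U => DDDUDDDR INVALID (collision), skipped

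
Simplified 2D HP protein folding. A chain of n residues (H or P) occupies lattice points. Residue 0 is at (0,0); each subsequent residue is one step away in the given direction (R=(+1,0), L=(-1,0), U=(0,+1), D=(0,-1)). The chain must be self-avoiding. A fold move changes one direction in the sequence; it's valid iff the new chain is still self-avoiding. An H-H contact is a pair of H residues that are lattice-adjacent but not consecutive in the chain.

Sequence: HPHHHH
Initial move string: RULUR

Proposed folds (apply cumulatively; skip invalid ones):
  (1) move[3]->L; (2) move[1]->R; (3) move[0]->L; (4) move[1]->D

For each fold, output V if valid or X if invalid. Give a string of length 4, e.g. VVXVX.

Initial: RULUR -> [(0, 0), (1, 0), (1, 1), (0, 1), (0, 2), (1, 2)]
Fold 1: move[3]->L => RULLR INVALID (collision), skipped
Fold 2: move[1]->R => RRLUR INVALID (collision), skipped
Fold 3: move[0]->L => LULUR VALID
Fold 4: move[1]->D => LDLUR INVALID (collision), skipped

Answer: XXVX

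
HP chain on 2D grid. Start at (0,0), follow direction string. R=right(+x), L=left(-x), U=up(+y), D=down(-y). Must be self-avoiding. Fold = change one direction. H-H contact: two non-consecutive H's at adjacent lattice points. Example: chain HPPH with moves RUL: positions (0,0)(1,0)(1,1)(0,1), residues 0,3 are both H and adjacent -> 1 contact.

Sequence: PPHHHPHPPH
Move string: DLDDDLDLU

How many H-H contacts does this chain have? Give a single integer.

Positions: [(0, 0), (0, -1), (-1, -1), (-1, -2), (-1, -3), (-1, -4), (-2, -4), (-2, -5), (-3, -5), (-3, -4)]
H-H contact: residue 6 @(-2,-4) - residue 9 @(-3, -4)

Answer: 1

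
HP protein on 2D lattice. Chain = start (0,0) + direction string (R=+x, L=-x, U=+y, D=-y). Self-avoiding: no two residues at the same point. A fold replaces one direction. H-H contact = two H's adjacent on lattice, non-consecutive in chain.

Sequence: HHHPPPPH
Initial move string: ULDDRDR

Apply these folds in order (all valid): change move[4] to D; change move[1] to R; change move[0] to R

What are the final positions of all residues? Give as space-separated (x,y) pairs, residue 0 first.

Initial moves: ULDDRDR
Fold: move[4]->D => ULDDDDR (positions: [(0, 0), (0, 1), (-1, 1), (-1, 0), (-1, -1), (-1, -2), (-1, -3), (0, -3)])
Fold: move[1]->R => URDDDDR (positions: [(0, 0), (0, 1), (1, 1), (1, 0), (1, -1), (1, -2), (1, -3), (2, -3)])
Fold: move[0]->R => RRDDDDR (positions: [(0, 0), (1, 0), (2, 0), (2, -1), (2, -2), (2, -3), (2, -4), (3, -4)])

Answer: (0,0) (1,0) (2,0) (2,-1) (2,-2) (2,-3) (2,-4) (3,-4)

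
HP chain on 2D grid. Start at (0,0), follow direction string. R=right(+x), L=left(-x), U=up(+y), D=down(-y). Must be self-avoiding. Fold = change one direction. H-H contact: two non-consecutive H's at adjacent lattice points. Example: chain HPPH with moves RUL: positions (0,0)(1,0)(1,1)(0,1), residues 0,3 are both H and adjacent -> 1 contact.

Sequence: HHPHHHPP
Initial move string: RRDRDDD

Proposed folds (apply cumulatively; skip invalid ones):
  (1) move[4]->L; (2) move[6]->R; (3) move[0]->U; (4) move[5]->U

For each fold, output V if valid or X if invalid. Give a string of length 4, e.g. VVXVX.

Initial: RRDRDDD -> [(0, 0), (1, 0), (2, 0), (2, -1), (3, -1), (3, -2), (3, -3), (3, -4)]
Fold 1: move[4]->L => RRDRLDD INVALID (collision), skipped
Fold 2: move[6]->R => RRDRDDR VALID
Fold 3: move[0]->U => URDRDDR VALID
Fold 4: move[5]->U => URDRDUR INVALID (collision), skipped

Answer: XVVX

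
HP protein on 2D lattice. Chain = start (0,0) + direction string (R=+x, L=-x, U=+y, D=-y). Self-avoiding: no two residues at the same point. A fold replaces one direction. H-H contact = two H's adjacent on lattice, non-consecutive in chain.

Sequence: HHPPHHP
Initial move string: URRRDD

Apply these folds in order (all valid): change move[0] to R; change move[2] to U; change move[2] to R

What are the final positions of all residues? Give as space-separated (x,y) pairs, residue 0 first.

Answer: (0,0) (1,0) (2,0) (3,0) (4,0) (4,-1) (4,-2)

Derivation:
Initial moves: URRRDD
Fold: move[0]->R => RRRRDD (positions: [(0, 0), (1, 0), (2, 0), (3, 0), (4, 0), (4, -1), (4, -2)])
Fold: move[2]->U => RRURDD (positions: [(0, 0), (1, 0), (2, 0), (2, 1), (3, 1), (3, 0), (3, -1)])
Fold: move[2]->R => RRRRDD (positions: [(0, 0), (1, 0), (2, 0), (3, 0), (4, 0), (4, -1), (4, -2)])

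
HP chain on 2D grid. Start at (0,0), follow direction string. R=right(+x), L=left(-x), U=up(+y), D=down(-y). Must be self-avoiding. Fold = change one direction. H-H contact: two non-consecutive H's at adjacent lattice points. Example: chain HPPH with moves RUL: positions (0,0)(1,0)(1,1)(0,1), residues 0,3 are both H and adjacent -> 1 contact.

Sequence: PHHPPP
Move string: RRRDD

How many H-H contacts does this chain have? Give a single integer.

Positions: [(0, 0), (1, 0), (2, 0), (3, 0), (3, -1), (3, -2)]
No H-H contacts found.

Answer: 0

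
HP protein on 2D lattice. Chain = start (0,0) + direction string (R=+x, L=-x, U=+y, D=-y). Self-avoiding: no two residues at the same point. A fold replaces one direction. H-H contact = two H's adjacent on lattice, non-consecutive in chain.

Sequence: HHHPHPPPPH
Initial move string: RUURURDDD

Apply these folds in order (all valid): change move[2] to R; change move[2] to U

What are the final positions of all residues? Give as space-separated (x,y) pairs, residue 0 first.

Answer: (0,0) (1,0) (1,1) (1,2) (2,2) (2,3) (3,3) (3,2) (3,1) (3,0)

Derivation:
Initial moves: RUURURDDD
Fold: move[2]->R => RURRURDDD (positions: [(0, 0), (1, 0), (1, 1), (2, 1), (3, 1), (3, 2), (4, 2), (4, 1), (4, 0), (4, -1)])
Fold: move[2]->U => RUURURDDD (positions: [(0, 0), (1, 0), (1, 1), (1, 2), (2, 2), (2, 3), (3, 3), (3, 2), (3, 1), (3, 0)])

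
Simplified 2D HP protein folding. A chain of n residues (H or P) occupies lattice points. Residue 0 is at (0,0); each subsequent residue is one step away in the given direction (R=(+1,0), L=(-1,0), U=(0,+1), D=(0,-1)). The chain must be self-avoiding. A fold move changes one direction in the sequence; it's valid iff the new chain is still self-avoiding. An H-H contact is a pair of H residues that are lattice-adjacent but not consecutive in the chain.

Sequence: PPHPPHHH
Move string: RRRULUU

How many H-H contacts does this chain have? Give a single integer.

Answer: 1

Derivation:
Positions: [(0, 0), (1, 0), (2, 0), (3, 0), (3, 1), (2, 1), (2, 2), (2, 3)]
H-H contact: residue 2 @(2,0) - residue 5 @(2, 1)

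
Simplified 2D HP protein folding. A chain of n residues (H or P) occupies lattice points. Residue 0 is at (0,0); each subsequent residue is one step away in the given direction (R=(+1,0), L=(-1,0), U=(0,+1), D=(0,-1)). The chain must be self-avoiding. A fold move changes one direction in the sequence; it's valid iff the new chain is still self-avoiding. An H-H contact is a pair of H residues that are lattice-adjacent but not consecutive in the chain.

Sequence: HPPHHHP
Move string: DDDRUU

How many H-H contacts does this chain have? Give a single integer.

Positions: [(0, 0), (0, -1), (0, -2), (0, -3), (1, -3), (1, -2), (1, -1)]
No H-H contacts found.

Answer: 0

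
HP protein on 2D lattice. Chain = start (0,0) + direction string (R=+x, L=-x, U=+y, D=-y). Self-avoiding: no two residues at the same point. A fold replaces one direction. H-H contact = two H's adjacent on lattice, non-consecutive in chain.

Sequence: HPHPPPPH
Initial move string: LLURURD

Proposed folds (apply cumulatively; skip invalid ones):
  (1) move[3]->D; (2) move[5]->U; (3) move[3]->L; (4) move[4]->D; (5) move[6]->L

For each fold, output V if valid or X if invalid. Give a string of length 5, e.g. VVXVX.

Answer: XXXXX

Derivation:
Initial: LLURURD -> [(0, 0), (-1, 0), (-2, 0), (-2, 1), (-1, 1), (-1, 2), (0, 2), (0, 1)]
Fold 1: move[3]->D => LLUDURD INVALID (collision), skipped
Fold 2: move[5]->U => LLURUUD INVALID (collision), skipped
Fold 3: move[3]->L => LLULURD INVALID (collision), skipped
Fold 4: move[4]->D => LLURDRD INVALID (collision), skipped
Fold 5: move[6]->L => LLURURL INVALID (collision), skipped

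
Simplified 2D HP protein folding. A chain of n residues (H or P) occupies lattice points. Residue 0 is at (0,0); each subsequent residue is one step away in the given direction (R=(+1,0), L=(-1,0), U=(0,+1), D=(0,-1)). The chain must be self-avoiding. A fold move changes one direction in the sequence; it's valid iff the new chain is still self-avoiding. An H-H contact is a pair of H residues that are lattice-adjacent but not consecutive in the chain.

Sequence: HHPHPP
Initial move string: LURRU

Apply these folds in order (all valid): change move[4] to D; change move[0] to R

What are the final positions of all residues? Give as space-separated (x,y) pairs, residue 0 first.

Answer: (0,0) (1,0) (1,1) (2,1) (3,1) (3,0)

Derivation:
Initial moves: LURRU
Fold: move[4]->D => LURRD (positions: [(0, 0), (-1, 0), (-1, 1), (0, 1), (1, 1), (1, 0)])
Fold: move[0]->R => RURRD (positions: [(0, 0), (1, 0), (1, 1), (2, 1), (3, 1), (3, 0)])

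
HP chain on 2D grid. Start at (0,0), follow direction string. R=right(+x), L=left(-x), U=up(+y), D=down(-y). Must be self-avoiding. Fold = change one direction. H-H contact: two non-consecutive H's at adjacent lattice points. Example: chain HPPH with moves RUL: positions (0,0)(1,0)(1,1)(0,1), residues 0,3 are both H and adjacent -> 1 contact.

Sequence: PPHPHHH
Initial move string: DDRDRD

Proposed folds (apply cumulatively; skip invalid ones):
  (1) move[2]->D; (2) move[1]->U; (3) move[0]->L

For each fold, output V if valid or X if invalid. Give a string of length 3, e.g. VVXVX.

Initial: DDRDRD -> [(0, 0), (0, -1), (0, -2), (1, -2), (1, -3), (2, -3), (2, -4)]
Fold 1: move[2]->D => DDDDRD VALID
Fold 2: move[1]->U => DUDDRD INVALID (collision), skipped
Fold 3: move[0]->L => LDDDRD VALID

Answer: VXV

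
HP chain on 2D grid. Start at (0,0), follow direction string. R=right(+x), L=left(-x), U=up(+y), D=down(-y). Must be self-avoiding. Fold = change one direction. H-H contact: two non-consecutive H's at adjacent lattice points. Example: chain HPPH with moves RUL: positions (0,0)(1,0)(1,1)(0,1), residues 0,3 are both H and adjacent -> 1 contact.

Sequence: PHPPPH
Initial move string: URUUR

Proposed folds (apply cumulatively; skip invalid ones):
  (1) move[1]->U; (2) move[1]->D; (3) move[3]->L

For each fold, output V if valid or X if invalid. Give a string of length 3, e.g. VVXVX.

Initial: URUUR -> [(0, 0), (0, 1), (1, 1), (1, 2), (1, 3), (2, 3)]
Fold 1: move[1]->U => UUUUR VALID
Fold 2: move[1]->D => UDUUR INVALID (collision), skipped
Fold 3: move[3]->L => UUULR INVALID (collision), skipped

Answer: VXX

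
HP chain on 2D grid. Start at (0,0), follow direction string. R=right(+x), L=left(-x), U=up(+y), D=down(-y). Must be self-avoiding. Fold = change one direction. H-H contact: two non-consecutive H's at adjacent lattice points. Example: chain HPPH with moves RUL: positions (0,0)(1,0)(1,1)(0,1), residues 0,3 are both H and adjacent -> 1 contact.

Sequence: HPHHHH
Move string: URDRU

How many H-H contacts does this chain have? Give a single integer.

Answer: 2

Derivation:
Positions: [(0, 0), (0, 1), (1, 1), (1, 0), (2, 0), (2, 1)]
H-H contact: residue 0 @(0,0) - residue 3 @(1, 0)
H-H contact: residue 2 @(1,1) - residue 5 @(2, 1)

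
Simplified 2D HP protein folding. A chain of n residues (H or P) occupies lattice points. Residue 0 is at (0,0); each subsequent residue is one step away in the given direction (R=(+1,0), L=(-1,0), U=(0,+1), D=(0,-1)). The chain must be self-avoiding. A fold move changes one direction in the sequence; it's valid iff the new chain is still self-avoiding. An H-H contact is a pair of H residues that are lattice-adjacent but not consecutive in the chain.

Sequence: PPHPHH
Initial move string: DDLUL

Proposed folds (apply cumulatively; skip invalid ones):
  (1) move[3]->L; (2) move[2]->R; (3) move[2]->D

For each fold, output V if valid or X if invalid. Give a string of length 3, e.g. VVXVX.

Initial: DDLUL -> [(0, 0), (0, -1), (0, -2), (-1, -2), (-1, -1), (-2, -1)]
Fold 1: move[3]->L => DDLLL VALID
Fold 2: move[2]->R => DDRLL INVALID (collision), skipped
Fold 3: move[2]->D => DDDLL VALID

Answer: VXV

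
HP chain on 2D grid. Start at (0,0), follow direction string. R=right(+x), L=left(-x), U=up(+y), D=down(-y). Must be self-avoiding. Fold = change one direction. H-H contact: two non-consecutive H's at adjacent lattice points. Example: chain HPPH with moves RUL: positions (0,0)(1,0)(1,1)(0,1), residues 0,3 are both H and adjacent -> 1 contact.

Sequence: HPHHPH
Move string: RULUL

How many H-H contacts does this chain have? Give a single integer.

Positions: [(0, 0), (1, 0), (1, 1), (0, 1), (0, 2), (-1, 2)]
H-H contact: residue 0 @(0,0) - residue 3 @(0, 1)

Answer: 1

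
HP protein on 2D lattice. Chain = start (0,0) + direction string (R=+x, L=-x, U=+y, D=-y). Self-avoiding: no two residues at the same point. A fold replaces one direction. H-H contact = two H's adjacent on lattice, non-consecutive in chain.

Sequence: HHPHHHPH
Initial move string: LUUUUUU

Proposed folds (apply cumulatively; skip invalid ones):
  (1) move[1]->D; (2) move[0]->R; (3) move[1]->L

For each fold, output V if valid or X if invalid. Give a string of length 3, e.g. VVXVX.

Answer: XVX

Derivation:
Initial: LUUUUUU -> [(0, 0), (-1, 0), (-1, 1), (-1, 2), (-1, 3), (-1, 4), (-1, 5), (-1, 6)]
Fold 1: move[1]->D => LDUUUUU INVALID (collision), skipped
Fold 2: move[0]->R => RUUUUUU VALID
Fold 3: move[1]->L => RLUUUUU INVALID (collision), skipped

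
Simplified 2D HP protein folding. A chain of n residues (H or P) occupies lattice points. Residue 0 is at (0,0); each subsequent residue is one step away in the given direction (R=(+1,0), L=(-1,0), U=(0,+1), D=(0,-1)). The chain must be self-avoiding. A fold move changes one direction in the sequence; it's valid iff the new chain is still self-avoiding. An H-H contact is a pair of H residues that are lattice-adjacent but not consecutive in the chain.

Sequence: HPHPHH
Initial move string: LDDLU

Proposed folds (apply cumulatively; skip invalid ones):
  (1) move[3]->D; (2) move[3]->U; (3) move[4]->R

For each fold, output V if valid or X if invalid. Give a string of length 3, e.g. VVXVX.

Initial: LDDLU -> [(0, 0), (-1, 0), (-1, -1), (-1, -2), (-2, -2), (-2, -1)]
Fold 1: move[3]->D => LDDDU INVALID (collision), skipped
Fold 2: move[3]->U => LDDUU INVALID (collision), skipped
Fold 3: move[4]->R => LDDLR INVALID (collision), skipped

Answer: XXX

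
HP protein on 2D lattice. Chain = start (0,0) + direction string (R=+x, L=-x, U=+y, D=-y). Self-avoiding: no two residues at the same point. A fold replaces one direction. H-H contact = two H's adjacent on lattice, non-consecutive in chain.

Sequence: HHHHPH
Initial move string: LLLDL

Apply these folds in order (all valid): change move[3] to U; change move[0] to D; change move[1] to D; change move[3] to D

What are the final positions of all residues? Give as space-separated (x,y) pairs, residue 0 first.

Answer: (0,0) (0,-1) (0,-2) (-1,-2) (-1,-3) (-2,-3)

Derivation:
Initial moves: LLLDL
Fold: move[3]->U => LLLUL (positions: [(0, 0), (-1, 0), (-2, 0), (-3, 0), (-3, 1), (-4, 1)])
Fold: move[0]->D => DLLUL (positions: [(0, 0), (0, -1), (-1, -1), (-2, -1), (-2, 0), (-3, 0)])
Fold: move[1]->D => DDLUL (positions: [(0, 0), (0, -1), (0, -2), (-1, -2), (-1, -1), (-2, -1)])
Fold: move[3]->D => DDLDL (positions: [(0, 0), (0, -1), (0, -2), (-1, -2), (-1, -3), (-2, -3)])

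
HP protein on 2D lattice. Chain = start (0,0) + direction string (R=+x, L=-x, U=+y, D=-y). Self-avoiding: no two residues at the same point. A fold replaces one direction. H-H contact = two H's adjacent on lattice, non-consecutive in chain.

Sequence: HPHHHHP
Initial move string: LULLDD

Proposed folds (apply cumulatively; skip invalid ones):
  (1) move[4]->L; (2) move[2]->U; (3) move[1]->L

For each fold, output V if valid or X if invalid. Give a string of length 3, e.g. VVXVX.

Answer: VVV

Derivation:
Initial: LULLDD -> [(0, 0), (-1, 0), (-1, 1), (-2, 1), (-3, 1), (-3, 0), (-3, -1)]
Fold 1: move[4]->L => LULLLD VALID
Fold 2: move[2]->U => LUULLD VALID
Fold 3: move[1]->L => LLULLD VALID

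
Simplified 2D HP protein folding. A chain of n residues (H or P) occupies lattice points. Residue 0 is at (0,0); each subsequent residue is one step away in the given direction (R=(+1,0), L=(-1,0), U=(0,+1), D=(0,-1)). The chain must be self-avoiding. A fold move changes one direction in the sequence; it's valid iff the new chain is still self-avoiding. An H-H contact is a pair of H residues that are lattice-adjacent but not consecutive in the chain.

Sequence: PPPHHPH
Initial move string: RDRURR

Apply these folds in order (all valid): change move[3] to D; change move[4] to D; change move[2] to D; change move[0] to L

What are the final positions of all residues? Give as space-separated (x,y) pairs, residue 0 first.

Initial moves: RDRURR
Fold: move[3]->D => RDRDRR (positions: [(0, 0), (1, 0), (1, -1), (2, -1), (2, -2), (3, -2), (4, -2)])
Fold: move[4]->D => RDRDDR (positions: [(0, 0), (1, 0), (1, -1), (2, -1), (2, -2), (2, -3), (3, -3)])
Fold: move[2]->D => RDDDDR (positions: [(0, 0), (1, 0), (1, -1), (1, -2), (1, -3), (1, -4), (2, -4)])
Fold: move[0]->L => LDDDDR (positions: [(0, 0), (-1, 0), (-1, -1), (-1, -2), (-1, -3), (-1, -4), (0, -4)])

Answer: (0,0) (-1,0) (-1,-1) (-1,-2) (-1,-3) (-1,-4) (0,-4)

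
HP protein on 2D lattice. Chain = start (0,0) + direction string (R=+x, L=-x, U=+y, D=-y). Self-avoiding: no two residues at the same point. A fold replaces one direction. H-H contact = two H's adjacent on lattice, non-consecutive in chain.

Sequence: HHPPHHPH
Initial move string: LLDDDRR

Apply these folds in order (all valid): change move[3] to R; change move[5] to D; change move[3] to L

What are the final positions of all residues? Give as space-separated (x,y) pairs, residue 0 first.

Initial moves: LLDDDRR
Fold: move[3]->R => LLDRDRR (positions: [(0, 0), (-1, 0), (-2, 0), (-2, -1), (-1, -1), (-1, -2), (0, -2), (1, -2)])
Fold: move[5]->D => LLDRDDR (positions: [(0, 0), (-1, 0), (-2, 0), (-2, -1), (-1, -1), (-1, -2), (-1, -3), (0, -3)])
Fold: move[3]->L => LLDLDDR (positions: [(0, 0), (-1, 0), (-2, 0), (-2, -1), (-3, -1), (-3, -2), (-3, -3), (-2, -3)])

Answer: (0,0) (-1,0) (-2,0) (-2,-1) (-3,-1) (-3,-2) (-3,-3) (-2,-3)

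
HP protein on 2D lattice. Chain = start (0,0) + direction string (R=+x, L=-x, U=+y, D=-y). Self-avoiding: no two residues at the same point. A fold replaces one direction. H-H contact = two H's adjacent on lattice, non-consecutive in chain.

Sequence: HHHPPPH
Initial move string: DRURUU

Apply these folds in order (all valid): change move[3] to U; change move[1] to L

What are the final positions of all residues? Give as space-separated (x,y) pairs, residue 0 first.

Answer: (0,0) (0,-1) (-1,-1) (-1,0) (-1,1) (-1,2) (-1,3)

Derivation:
Initial moves: DRURUU
Fold: move[3]->U => DRUUUU (positions: [(0, 0), (0, -1), (1, -1), (1, 0), (1, 1), (1, 2), (1, 3)])
Fold: move[1]->L => DLUUUU (positions: [(0, 0), (0, -1), (-1, -1), (-1, 0), (-1, 1), (-1, 2), (-1, 3)])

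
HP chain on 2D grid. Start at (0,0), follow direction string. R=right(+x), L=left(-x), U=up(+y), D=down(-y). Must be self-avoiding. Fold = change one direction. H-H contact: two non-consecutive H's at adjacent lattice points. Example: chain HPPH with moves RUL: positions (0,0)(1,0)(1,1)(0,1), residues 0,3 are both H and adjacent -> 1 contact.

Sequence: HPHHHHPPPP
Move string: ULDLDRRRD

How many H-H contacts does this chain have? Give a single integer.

Answer: 1

Derivation:
Positions: [(0, 0), (0, 1), (-1, 1), (-1, 0), (-2, 0), (-2, -1), (-1, -1), (0, -1), (1, -1), (1, -2)]
H-H contact: residue 0 @(0,0) - residue 3 @(-1, 0)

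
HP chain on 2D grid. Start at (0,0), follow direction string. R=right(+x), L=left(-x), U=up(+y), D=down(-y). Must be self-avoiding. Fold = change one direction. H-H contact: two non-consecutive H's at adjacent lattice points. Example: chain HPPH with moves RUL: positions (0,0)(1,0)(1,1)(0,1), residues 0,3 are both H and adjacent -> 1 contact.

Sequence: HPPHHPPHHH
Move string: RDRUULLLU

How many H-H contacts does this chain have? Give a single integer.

Answer: 1

Derivation:
Positions: [(0, 0), (1, 0), (1, -1), (2, -1), (2, 0), (2, 1), (1, 1), (0, 1), (-1, 1), (-1, 2)]
H-H contact: residue 0 @(0,0) - residue 7 @(0, 1)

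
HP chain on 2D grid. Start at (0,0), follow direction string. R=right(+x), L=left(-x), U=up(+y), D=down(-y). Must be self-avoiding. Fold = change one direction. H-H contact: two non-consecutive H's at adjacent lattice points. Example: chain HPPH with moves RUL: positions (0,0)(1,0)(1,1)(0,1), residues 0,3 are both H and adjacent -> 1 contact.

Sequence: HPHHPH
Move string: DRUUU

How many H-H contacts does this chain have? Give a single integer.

Answer: 1

Derivation:
Positions: [(0, 0), (0, -1), (1, -1), (1, 0), (1, 1), (1, 2)]
H-H contact: residue 0 @(0,0) - residue 3 @(1, 0)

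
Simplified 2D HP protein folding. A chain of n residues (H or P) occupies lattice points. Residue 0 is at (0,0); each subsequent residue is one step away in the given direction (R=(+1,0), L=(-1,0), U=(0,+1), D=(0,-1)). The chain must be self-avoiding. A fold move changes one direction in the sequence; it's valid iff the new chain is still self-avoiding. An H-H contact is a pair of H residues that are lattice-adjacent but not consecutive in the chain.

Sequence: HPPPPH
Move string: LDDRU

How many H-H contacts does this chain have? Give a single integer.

Positions: [(0, 0), (-1, 0), (-1, -1), (-1, -2), (0, -2), (0, -1)]
H-H contact: residue 0 @(0,0) - residue 5 @(0, -1)

Answer: 1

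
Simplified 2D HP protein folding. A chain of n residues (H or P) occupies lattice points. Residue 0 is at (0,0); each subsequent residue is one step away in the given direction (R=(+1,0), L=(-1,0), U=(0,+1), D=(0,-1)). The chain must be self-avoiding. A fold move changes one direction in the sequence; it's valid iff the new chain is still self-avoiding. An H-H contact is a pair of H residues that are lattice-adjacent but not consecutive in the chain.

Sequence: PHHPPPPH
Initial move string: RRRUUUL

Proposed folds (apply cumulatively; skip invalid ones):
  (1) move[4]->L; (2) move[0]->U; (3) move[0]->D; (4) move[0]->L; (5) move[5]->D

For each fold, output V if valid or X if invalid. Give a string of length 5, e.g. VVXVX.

Initial: RRRUUUL -> [(0, 0), (1, 0), (2, 0), (3, 0), (3, 1), (3, 2), (3, 3), (2, 3)]
Fold 1: move[4]->L => RRRULUL VALID
Fold 2: move[0]->U => URRULUL VALID
Fold 3: move[0]->D => DRRULUL VALID
Fold 4: move[0]->L => LRRULUL INVALID (collision), skipped
Fold 5: move[5]->D => DRRULDL INVALID (collision), skipped

Answer: VVVXX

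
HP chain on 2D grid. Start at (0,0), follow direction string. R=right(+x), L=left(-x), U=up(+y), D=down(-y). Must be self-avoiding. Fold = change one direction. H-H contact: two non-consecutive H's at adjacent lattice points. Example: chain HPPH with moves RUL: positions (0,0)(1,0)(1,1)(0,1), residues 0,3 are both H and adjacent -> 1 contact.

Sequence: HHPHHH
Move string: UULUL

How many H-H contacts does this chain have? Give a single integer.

Positions: [(0, 0), (0, 1), (0, 2), (-1, 2), (-1, 3), (-2, 3)]
No H-H contacts found.

Answer: 0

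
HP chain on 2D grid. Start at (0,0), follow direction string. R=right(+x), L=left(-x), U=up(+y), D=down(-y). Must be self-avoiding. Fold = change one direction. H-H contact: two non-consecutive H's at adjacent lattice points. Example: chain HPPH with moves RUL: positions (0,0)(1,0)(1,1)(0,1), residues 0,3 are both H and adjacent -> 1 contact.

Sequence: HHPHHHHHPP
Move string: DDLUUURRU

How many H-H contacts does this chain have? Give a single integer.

Positions: [(0, 0), (0, -1), (0, -2), (-1, -2), (-1, -1), (-1, 0), (-1, 1), (0, 1), (1, 1), (1, 2)]
H-H contact: residue 0 @(0,0) - residue 5 @(-1, 0)
H-H contact: residue 0 @(0,0) - residue 7 @(0, 1)
H-H contact: residue 1 @(0,-1) - residue 4 @(-1, -1)

Answer: 3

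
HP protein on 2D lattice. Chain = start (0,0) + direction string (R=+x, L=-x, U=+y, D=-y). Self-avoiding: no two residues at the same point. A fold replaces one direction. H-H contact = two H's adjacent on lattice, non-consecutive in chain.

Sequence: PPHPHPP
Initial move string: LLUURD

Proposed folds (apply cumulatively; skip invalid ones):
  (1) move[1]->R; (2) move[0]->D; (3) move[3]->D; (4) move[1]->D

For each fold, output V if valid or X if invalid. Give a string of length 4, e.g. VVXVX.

Answer: XXXX

Derivation:
Initial: LLUURD -> [(0, 0), (-1, 0), (-2, 0), (-2, 1), (-2, 2), (-1, 2), (-1, 1)]
Fold 1: move[1]->R => LRUURD INVALID (collision), skipped
Fold 2: move[0]->D => DLUURD INVALID (collision), skipped
Fold 3: move[3]->D => LLUDRD INVALID (collision), skipped
Fold 4: move[1]->D => LDUURD INVALID (collision), skipped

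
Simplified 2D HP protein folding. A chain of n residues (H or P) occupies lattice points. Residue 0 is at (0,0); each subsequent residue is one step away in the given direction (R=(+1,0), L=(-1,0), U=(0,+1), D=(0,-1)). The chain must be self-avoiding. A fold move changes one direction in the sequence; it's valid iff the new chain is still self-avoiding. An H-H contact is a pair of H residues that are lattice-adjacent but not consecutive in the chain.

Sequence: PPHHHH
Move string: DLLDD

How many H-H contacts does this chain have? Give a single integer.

Positions: [(0, 0), (0, -1), (-1, -1), (-2, -1), (-2, -2), (-2, -3)]
No H-H contacts found.

Answer: 0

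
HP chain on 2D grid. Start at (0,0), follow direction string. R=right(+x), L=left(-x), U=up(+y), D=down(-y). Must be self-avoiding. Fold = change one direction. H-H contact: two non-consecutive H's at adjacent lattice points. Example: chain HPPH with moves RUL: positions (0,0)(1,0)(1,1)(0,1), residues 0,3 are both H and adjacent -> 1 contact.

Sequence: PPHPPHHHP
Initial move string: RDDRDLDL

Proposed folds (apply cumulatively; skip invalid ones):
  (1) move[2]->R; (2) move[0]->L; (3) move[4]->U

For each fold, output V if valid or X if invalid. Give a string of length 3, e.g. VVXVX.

Initial: RDDRDLDL -> [(0, 0), (1, 0), (1, -1), (1, -2), (2, -2), (2, -3), (1, -3), (1, -4), (0, -4)]
Fold 1: move[2]->R => RDRRDLDL VALID
Fold 2: move[0]->L => LDRRDLDL VALID
Fold 3: move[4]->U => LDRRULDL INVALID (collision), skipped

Answer: VVX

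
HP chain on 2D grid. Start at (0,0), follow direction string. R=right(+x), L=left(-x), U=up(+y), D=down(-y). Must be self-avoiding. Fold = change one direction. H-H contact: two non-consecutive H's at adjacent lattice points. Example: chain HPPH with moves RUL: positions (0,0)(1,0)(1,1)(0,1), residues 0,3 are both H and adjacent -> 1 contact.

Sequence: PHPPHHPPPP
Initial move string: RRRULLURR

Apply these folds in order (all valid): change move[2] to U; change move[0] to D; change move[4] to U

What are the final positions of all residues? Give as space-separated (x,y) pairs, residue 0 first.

Initial moves: RRRULLURR
Fold: move[2]->U => RRUULLURR (positions: [(0, 0), (1, 0), (2, 0), (2, 1), (2, 2), (1, 2), (0, 2), (0, 3), (1, 3), (2, 3)])
Fold: move[0]->D => DRUULLURR (positions: [(0, 0), (0, -1), (1, -1), (1, 0), (1, 1), (0, 1), (-1, 1), (-1, 2), (0, 2), (1, 2)])
Fold: move[4]->U => DRUUULURR (positions: [(0, 0), (0, -1), (1, -1), (1, 0), (1, 1), (1, 2), (0, 2), (0, 3), (1, 3), (2, 3)])

Answer: (0,0) (0,-1) (1,-1) (1,0) (1,1) (1,2) (0,2) (0,3) (1,3) (2,3)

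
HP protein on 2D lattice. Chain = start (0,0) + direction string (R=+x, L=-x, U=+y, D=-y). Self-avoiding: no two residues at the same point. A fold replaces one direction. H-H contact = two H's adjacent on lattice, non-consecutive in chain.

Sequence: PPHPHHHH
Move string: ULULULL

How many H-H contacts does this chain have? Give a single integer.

Answer: 0

Derivation:
Positions: [(0, 0), (0, 1), (-1, 1), (-1, 2), (-2, 2), (-2, 3), (-3, 3), (-4, 3)]
No H-H contacts found.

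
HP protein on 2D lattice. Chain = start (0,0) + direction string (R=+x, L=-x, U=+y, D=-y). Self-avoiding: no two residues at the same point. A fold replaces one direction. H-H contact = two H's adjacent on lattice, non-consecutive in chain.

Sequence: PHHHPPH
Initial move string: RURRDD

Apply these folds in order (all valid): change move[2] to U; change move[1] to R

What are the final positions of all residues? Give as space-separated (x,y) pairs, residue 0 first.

Answer: (0,0) (1,0) (2,0) (2,1) (3,1) (3,0) (3,-1)

Derivation:
Initial moves: RURRDD
Fold: move[2]->U => RUURDD (positions: [(0, 0), (1, 0), (1, 1), (1, 2), (2, 2), (2, 1), (2, 0)])
Fold: move[1]->R => RRURDD (positions: [(0, 0), (1, 0), (2, 0), (2, 1), (3, 1), (3, 0), (3, -1)])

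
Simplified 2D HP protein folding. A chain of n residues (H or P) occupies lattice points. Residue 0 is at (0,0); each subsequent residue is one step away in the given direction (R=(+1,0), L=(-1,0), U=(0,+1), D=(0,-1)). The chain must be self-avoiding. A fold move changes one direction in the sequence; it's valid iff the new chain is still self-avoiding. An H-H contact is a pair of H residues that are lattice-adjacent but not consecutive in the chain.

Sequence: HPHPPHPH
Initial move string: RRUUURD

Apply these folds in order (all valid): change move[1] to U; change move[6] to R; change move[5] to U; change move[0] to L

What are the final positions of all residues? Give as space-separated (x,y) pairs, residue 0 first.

Initial moves: RRUUURD
Fold: move[1]->U => RUUUURD (positions: [(0, 0), (1, 0), (1, 1), (1, 2), (1, 3), (1, 4), (2, 4), (2, 3)])
Fold: move[6]->R => RUUUURR (positions: [(0, 0), (1, 0), (1, 1), (1, 2), (1, 3), (1, 4), (2, 4), (3, 4)])
Fold: move[5]->U => RUUUUUR (positions: [(0, 0), (1, 0), (1, 1), (1, 2), (1, 3), (1, 4), (1, 5), (2, 5)])
Fold: move[0]->L => LUUUUUR (positions: [(0, 0), (-1, 0), (-1, 1), (-1, 2), (-1, 3), (-1, 4), (-1, 5), (0, 5)])

Answer: (0,0) (-1,0) (-1,1) (-1,2) (-1,3) (-1,4) (-1,5) (0,5)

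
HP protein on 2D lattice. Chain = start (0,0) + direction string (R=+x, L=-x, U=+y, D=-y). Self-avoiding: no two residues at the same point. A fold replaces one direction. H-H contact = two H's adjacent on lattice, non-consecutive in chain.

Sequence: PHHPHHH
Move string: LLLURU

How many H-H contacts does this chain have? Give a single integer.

Answer: 1

Derivation:
Positions: [(0, 0), (-1, 0), (-2, 0), (-3, 0), (-3, 1), (-2, 1), (-2, 2)]
H-H contact: residue 2 @(-2,0) - residue 5 @(-2, 1)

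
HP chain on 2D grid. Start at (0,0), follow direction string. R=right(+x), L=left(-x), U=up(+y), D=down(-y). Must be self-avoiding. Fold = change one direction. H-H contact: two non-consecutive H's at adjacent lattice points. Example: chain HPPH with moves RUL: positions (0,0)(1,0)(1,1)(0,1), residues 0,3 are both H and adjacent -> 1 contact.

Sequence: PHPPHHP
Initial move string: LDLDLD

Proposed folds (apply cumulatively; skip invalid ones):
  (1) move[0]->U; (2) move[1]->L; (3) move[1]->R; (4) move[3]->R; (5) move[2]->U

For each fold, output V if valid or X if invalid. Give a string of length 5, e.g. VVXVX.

Initial: LDLDLD -> [(0, 0), (-1, 0), (-1, -1), (-2, -1), (-2, -2), (-3, -2), (-3, -3)]
Fold 1: move[0]->U => UDLDLD INVALID (collision), skipped
Fold 2: move[1]->L => LLLDLD VALID
Fold 3: move[1]->R => LRLDLD INVALID (collision), skipped
Fold 4: move[3]->R => LLLRLD INVALID (collision), skipped
Fold 5: move[2]->U => LLUDLD INVALID (collision), skipped

Answer: XVXXX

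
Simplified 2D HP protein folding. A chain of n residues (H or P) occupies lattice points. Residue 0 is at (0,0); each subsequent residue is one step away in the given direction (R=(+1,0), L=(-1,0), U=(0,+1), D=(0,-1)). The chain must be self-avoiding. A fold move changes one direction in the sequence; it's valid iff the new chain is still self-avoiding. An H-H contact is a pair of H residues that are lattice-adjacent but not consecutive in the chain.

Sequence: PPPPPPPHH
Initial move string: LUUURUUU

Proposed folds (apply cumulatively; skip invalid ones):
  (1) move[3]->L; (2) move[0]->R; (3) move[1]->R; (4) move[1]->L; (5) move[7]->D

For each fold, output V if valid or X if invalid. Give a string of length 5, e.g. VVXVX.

Answer: XVVXX

Derivation:
Initial: LUUURUUU -> [(0, 0), (-1, 0), (-1, 1), (-1, 2), (-1, 3), (0, 3), (0, 4), (0, 5), (0, 6)]
Fold 1: move[3]->L => LUULRUUU INVALID (collision), skipped
Fold 2: move[0]->R => RUUURUUU VALID
Fold 3: move[1]->R => RRUURUUU VALID
Fold 4: move[1]->L => RLUURUUU INVALID (collision), skipped
Fold 5: move[7]->D => RRUURUUD INVALID (collision), skipped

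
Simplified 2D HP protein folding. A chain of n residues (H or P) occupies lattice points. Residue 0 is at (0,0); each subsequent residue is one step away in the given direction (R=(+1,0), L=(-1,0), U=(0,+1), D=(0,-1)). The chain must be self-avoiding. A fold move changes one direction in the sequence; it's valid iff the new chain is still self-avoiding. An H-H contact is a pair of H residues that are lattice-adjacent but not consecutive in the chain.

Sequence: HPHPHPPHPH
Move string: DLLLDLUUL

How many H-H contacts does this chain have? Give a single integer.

Answer: 1

Derivation:
Positions: [(0, 0), (0, -1), (-1, -1), (-2, -1), (-3, -1), (-3, -2), (-4, -2), (-4, -1), (-4, 0), (-5, 0)]
H-H contact: residue 4 @(-3,-1) - residue 7 @(-4, -1)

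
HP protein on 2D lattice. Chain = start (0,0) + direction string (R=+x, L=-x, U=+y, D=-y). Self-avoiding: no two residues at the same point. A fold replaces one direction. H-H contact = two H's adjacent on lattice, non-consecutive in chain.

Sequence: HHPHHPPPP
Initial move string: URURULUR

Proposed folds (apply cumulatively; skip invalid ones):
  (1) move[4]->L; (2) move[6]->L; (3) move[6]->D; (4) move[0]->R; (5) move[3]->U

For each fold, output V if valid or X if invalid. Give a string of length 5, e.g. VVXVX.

Initial: URURULUR -> [(0, 0), (0, 1), (1, 1), (1, 2), (2, 2), (2, 3), (1, 3), (1, 4), (2, 4)]
Fold 1: move[4]->L => URURLLUR INVALID (collision), skipped
Fold 2: move[6]->L => URURULLR INVALID (collision), skipped
Fold 3: move[6]->D => URURULDR INVALID (collision), skipped
Fold 4: move[0]->R => RRURULUR VALID
Fold 5: move[3]->U => RRUUULUR VALID

Answer: XXXVV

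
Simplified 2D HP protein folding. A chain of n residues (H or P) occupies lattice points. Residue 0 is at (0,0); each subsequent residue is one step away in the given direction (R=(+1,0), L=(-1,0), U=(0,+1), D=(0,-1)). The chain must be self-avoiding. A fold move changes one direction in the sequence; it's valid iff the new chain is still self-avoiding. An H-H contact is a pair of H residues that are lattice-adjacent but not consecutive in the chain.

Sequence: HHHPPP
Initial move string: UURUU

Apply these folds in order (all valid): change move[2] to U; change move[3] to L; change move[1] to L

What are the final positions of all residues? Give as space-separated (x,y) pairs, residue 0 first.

Answer: (0,0) (0,1) (-1,1) (-1,2) (-2,2) (-2,3)

Derivation:
Initial moves: UURUU
Fold: move[2]->U => UUUUU (positions: [(0, 0), (0, 1), (0, 2), (0, 3), (0, 4), (0, 5)])
Fold: move[3]->L => UUULU (positions: [(0, 0), (0, 1), (0, 2), (0, 3), (-1, 3), (-1, 4)])
Fold: move[1]->L => ULULU (positions: [(0, 0), (0, 1), (-1, 1), (-1, 2), (-2, 2), (-2, 3)])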